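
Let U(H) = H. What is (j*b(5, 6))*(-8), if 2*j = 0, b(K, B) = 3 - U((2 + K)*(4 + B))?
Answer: 0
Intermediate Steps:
b(K, B) = 3 - (2 + K)*(4 + B)
j = 0 (j = (½)*0 = 0)
(j*b(5, 6))*(-8) = (0*(-5 - 4*5 - 2*6 - 1*6*5))*(-8) = (0*(-5 - 20 - 12 - 30))*(-8) = (0*(-67))*(-8) = 0*(-8) = 0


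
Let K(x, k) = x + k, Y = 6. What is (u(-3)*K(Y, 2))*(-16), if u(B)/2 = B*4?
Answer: 3072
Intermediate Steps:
u(B) = 8*B (u(B) = 2*(B*4) = 2*(4*B) = 8*B)
K(x, k) = k + x
(u(-3)*K(Y, 2))*(-16) = ((8*(-3))*(2 + 6))*(-16) = -24*8*(-16) = -192*(-16) = 3072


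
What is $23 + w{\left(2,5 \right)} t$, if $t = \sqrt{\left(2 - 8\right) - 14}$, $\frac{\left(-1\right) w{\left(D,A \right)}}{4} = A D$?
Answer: $23 - 80 i \sqrt{5} \approx 23.0 - 178.89 i$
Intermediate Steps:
$w{\left(D,A \right)} = - 4 A D$
$t = 2 i \sqrt{5}$ ($t = \sqrt{-6 - 14} = \sqrt{-20} = 2 i \sqrt{5} \approx 4.4721 i$)
$23 + w{\left(2,5 \right)} t = 23 + \left(-4\right) 5 \cdot 2 \cdot 2 i \sqrt{5} = 23 - 40 \cdot 2 i \sqrt{5} = 23 - 80 i \sqrt{5}$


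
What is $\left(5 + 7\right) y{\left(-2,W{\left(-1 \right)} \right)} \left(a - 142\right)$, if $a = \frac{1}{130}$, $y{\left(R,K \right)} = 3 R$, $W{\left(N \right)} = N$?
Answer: $\frac{664524}{65} \approx 10223.0$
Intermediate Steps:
$a = \frac{1}{130} \approx 0.0076923$
$\left(5 + 7\right) y{\left(-2,W{\left(-1 \right)} \right)} \left(a - 142\right) = \left(5 + 7\right) 3 \left(-2\right) \left(\frac{1}{130} - 142\right) = 12 \left(-6\right) \left(- \frac{18459}{130}\right) = \left(-72\right) \left(- \frac{18459}{130}\right) = \frac{664524}{65}$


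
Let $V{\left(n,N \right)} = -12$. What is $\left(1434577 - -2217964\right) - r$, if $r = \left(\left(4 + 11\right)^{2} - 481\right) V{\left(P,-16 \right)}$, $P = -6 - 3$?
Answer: $3649469$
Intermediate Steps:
$P = -9$ ($P = -6 - 3 = -9$)
$r = 3072$ ($r = \left(\left(4 + 11\right)^{2} - 481\right) \left(-12\right) = \left(15^{2} - 481\right) \left(-12\right) = \left(225 - 481\right) \left(-12\right) = \left(-256\right) \left(-12\right) = 3072$)
$\left(1434577 - -2217964\right) - r = \left(1434577 - -2217964\right) - 3072 = \left(1434577 + 2217964\right) - 3072 = 3652541 - 3072 = 3649469$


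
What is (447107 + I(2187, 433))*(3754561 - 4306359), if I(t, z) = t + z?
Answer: -248158459146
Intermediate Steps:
(447107 + I(2187, 433))*(3754561 - 4306359) = (447107 + (2187 + 433))*(3754561 - 4306359) = (447107 + 2620)*(-551798) = 449727*(-551798) = -248158459146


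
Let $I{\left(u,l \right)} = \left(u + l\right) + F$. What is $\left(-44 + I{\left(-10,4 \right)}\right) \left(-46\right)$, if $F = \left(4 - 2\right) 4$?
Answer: $1932$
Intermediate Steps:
$F = 8$ ($F = 2 \cdot 4 = 8$)
$I{\left(u,l \right)} = 8 + l + u$ ($I{\left(u,l \right)} = \left(u + l\right) + 8 = \left(l + u\right) + 8 = 8 + l + u$)
$\left(-44 + I{\left(-10,4 \right)}\right) \left(-46\right) = \left(-44 + \left(8 + 4 - 10\right)\right) \left(-46\right) = \left(-44 + 2\right) \left(-46\right) = \left(-42\right) \left(-46\right) = 1932$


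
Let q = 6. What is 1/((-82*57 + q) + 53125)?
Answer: 1/48457 ≈ 2.0637e-5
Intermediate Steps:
1/((-82*57 + q) + 53125) = 1/((-82*57 + 6) + 53125) = 1/((-4674 + 6) + 53125) = 1/(-4668 + 53125) = 1/48457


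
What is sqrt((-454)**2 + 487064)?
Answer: 6*sqrt(19255) ≈ 832.57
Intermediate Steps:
sqrt((-454)**2 + 487064) = sqrt(206116 + 487064) = sqrt(693180) = 6*sqrt(19255)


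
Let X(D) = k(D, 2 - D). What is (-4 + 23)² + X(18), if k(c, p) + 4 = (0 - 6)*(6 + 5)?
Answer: 291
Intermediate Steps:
k(c, p) = -70 (k(c, p) = -4 + (0 - 6)*(6 + 5) = -4 - 6*11 = -4 - 66 = -70)
X(D) = -70
(-4 + 23)² + X(18) = (-4 + 23)² - 70 = 19² - 70 = 361 - 70 = 291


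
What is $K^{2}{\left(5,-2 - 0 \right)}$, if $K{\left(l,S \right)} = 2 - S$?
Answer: $16$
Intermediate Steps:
$K^{2}{\left(5,-2 - 0 \right)} = \left(2 - \left(-2 - 0\right)\right)^{2} = \left(2 - \left(-2 + 0\right)\right)^{2} = \left(2 - -2\right)^{2} = \left(2 + 2\right)^{2} = 4^{2} = 16$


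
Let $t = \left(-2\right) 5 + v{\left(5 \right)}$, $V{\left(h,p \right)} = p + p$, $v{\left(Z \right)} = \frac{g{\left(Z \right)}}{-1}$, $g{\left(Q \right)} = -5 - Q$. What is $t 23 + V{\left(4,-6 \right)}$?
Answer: $-12$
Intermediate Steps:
$v{\left(Z \right)} = 5 + Z$ ($v{\left(Z \right)} = \frac{-5 - Z}{-1} = \left(-5 - Z\right) \left(-1\right) = 5 + Z$)
$V{\left(h,p \right)} = 2 p$
$t = 0$ ($t = \left(-2\right) 5 + \left(5 + 5\right) = -10 + 10 = 0$)
$t 23 + V{\left(4,-6 \right)} = 0 \cdot 23 + 2 \left(-6\right) = 0 - 12 = -12$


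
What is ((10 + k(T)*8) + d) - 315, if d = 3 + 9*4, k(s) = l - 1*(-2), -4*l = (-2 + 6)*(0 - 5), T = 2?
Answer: -210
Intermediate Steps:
l = 5 (l = -(-2 + 6)*(0 - 5)/4 = -(-5) = -¼*(-20) = 5)
k(s) = 7 (k(s) = 5 - 1*(-2) = 5 + 2 = 7)
d = 39 (d = 3 + 36 = 39)
((10 + k(T)*8) + d) - 315 = ((10 + 7*8) + 39) - 315 = ((10 + 56) + 39) - 315 = (66 + 39) - 315 = 105 - 315 = -210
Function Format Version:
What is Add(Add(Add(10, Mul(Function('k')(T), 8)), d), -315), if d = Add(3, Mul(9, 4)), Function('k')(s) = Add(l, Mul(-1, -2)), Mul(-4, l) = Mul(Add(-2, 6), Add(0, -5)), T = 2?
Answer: -210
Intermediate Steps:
l = 5 (l = Mul(Rational(-1, 4), Mul(Add(-2, 6), Add(0, -5))) = Mul(Rational(-1, 4), Mul(4, -5)) = Mul(Rational(-1, 4), -20) = 5)
Function('k')(s) = 7 (Function('k')(s) = Add(5, Mul(-1, -2)) = Add(5, 2) = 7)
d = 39 (d = Add(3, 36) = 39)
Add(Add(Add(10, Mul(Function('k')(T), 8)), d), -315) = Add(Add(Add(10, Mul(7, 8)), 39), -315) = Add(Add(Add(10, 56), 39), -315) = Add(Add(66, 39), -315) = Add(105, -315) = -210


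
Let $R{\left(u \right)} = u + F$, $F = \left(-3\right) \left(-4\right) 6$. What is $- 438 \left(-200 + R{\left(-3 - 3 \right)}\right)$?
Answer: $58692$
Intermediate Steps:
$F = 72$ ($F = 12 \cdot 6 = 72$)
$R{\left(u \right)} = 72 + u$ ($R{\left(u \right)} = u + 72 = 72 + u$)
$- 438 \left(-200 + R{\left(-3 - 3 \right)}\right) = - 438 \left(-200 + \left(72 - 6\right)\right) = - 438 \left(-200 + 66\right) = \left(-438\right) \left(-134\right) = 58692$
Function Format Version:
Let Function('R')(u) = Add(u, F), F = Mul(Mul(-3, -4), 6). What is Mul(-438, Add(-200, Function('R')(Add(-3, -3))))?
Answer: 58692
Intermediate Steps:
F = 72 (F = Mul(12, 6) = 72)
Function('R')(u) = Add(72, u) (Function('R')(u) = Add(u, 72) = Add(72, u))
Mul(-438, Add(-200, Function('R')(Add(-3, -3)))) = Mul(-438, Add(-200, Add(72, Add(-3, -3)))) = Mul(-438, Add(-200, Add(72, -6))) = Mul(-438, Add(-200, 66)) = Mul(-438, -134) = 58692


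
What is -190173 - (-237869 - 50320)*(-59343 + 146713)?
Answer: 25178882757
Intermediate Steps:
-190173 - (-237869 - 50320)*(-59343 + 146713) = -190173 - (-288189)*87370 = -190173 - 1*(-25179072930) = -190173 + 25179072930 = 25178882757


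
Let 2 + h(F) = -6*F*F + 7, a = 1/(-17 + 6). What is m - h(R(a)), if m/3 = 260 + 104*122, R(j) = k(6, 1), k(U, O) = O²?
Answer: 38845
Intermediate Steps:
a = -1/11 (a = 1/(-11) = -1/11 ≈ -0.090909)
R(j) = 1 (R(j) = 1² = 1)
m = 38844 (m = 3*(260 + 104*122) = 3*(260 + 12688) = 3*12948 = 38844)
h(F) = 5 - 6*F² (h(F) = -2 + (-6*F*F + 7) = -2 + (-6*F² + 7) = -2 + (7 - 6*F²) = 5 - 6*F²)
m - h(R(a)) = 38844 - (5 - 6*1²) = 38844 - (5 - 6*1) = 38844 - (5 - 6) = 38844 - 1*(-1) = 38844 + 1 = 38845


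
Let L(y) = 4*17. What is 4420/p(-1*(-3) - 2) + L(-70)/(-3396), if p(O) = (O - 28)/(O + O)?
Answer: -2501873/7641 ≈ -327.43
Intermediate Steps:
L(y) = 68
p(O) = (-28 + O)/(2*O) (p(O) = (-28 + O)/((2*O)) = (-28 + O)*(1/(2*O)) = (-28 + O)/(2*O))
4420/p(-1*(-3) - 2) + L(-70)/(-3396) = 4420/(((-28 + (-1*(-3) - 2))/(2*(-1*(-3) - 2)))) + 68/(-3396) = 4420/(((-28 + (3 - 2))/(2*(3 - 2)))) + 68*(-1/3396) = 4420/(((½)*(-28 + 1)/1)) - 17/849 = 4420/(((½)*1*(-27))) - 17/849 = 4420/(-27/2) - 17/849 = 4420*(-2/27) - 17/849 = -8840/27 - 17/849 = -2501873/7641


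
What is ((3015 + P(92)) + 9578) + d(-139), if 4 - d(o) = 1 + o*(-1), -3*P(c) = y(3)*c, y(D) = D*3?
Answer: 12181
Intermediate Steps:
y(D) = 3*D
P(c) = -3*c (P(c) = -3*3*c/3 = -3*c)
d(o) = 3 + o (d(o) = 4 - (1 + o*(-1)) = 4 - (1 - o) = 4 + (-1 + o) = 3 + o)
((3015 + P(92)) + 9578) + d(-139) = ((3015 - 3*92) + 9578) + (3 - 139) = ((3015 - 276) + 9578) - 136 = (2739 + 9578) - 136 = 12317 - 136 = 12181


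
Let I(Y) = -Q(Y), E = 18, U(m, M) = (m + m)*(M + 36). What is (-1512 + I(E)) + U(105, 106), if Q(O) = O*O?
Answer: 27984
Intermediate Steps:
U(m, M) = 2*m*(36 + M) (U(m, M) = (2*m)*(36 + M) = 2*m*(36 + M))
Q(O) = O²
I(Y) = -Y²
(-1512 + I(E)) + U(105, 106) = (-1512 - 1*18²) + 2*105*(36 + 106) = (-1512 - 1*324) + 2*105*142 = (-1512 - 324) + 29820 = -1836 + 29820 = 27984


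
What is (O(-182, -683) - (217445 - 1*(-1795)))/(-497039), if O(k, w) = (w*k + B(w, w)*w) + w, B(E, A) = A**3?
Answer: -217611891504/497039 ≈ -4.3782e+5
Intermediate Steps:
O(k, w) = w + w**4 + k*w (O(k, w) = (w*k + w**3*w) + w = (k*w + w**4) + w = (w**4 + k*w) + w = w + w**4 + k*w)
(O(-182, -683) - (217445 - 1*(-1795)))/(-497039) = (-683*(1 - 182 + (-683)**3) - (217445 - 1*(-1795)))/(-497039) = (-683*(1 - 182 - 318611987) - (217445 + 1795))*(-1/497039) = (-683*(-318612168) - 1*219240)*(-1/497039) = (217612110744 - 219240)*(-1/497039) = 217611891504*(-1/497039) = -217611891504/497039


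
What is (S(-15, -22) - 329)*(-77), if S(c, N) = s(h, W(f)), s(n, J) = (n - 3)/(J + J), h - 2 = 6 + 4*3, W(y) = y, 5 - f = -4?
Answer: 454685/18 ≈ 25260.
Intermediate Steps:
f = 9 (f = 5 - 1*(-4) = 5 + 4 = 9)
h = 20 (h = 2 + (6 + 4*3) = 2 + (6 + 12) = 2 + 18 = 20)
s(n, J) = (-3 + n)/(2*J) (s(n, J) = (-3 + n)/((2*J)) = (-3 + n)*(1/(2*J)) = (-3 + n)/(2*J))
S(c, N) = 17/18 (S(c, N) = (1/2)*(-3 + 20)/9 = (1/2)*(1/9)*17 = 17/18)
(S(-15, -22) - 329)*(-77) = (17/18 - 329)*(-77) = -5905/18*(-77) = 454685/18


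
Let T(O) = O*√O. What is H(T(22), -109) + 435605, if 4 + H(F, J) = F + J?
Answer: 435492 + 22*√22 ≈ 4.3560e+5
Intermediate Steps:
T(O) = O^(3/2)
H(F, J) = -4 + F + J (H(F, J) = -4 + (F + J) = -4 + F + J)
H(T(22), -109) + 435605 = (-4 + 22^(3/2) - 109) + 435605 = (-4 + 22*√22 - 109) + 435605 = (-113 + 22*√22) + 435605 = 435492 + 22*√22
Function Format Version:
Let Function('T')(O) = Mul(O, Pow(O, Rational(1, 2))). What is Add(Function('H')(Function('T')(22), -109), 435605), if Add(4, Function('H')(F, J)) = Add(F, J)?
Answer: Add(435492, Mul(22, Pow(22, Rational(1, 2)))) ≈ 4.3560e+5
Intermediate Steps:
Function('T')(O) = Pow(O, Rational(3, 2))
Function('H')(F, J) = Add(-4, F, J) (Function('H')(F, J) = Add(-4, Add(F, J)) = Add(-4, F, J))
Add(Function('H')(Function('T')(22), -109), 435605) = Add(Add(-4, Pow(22, Rational(3, 2)), -109), 435605) = Add(Add(-4, Mul(22, Pow(22, Rational(1, 2))), -109), 435605) = Add(Add(-113, Mul(22, Pow(22, Rational(1, 2)))), 435605) = Add(435492, Mul(22, Pow(22, Rational(1, 2))))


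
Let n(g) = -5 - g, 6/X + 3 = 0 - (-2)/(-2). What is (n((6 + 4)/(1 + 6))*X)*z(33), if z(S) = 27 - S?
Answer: -405/7 ≈ -57.857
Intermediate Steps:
X = -3/2 (X = 6/(-3 + (0 - (-2)/(-2))) = 6/(-3 + (0 - (-2)*(-1)/2)) = 6/(-3 + (0 - 1*1)) = 6/(-3 + (0 - 1)) = 6/(-3 - 1) = 6/(-4) = 6*(-¼) = -3/2 ≈ -1.5000)
(n((6 + 4)/(1 + 6))*X)*z(33) = ((-5 - (6 + 4)/(1 + 6))*(-3/2))*(27 - 1*33) = ((-5 - 10/7)*(-3/2))*(27 - 33) = ((-5 - 10/7)*(-3/2))*(-6) = -45/7*(-3/2)*(-6) = (135/14)*(-6) = -405/7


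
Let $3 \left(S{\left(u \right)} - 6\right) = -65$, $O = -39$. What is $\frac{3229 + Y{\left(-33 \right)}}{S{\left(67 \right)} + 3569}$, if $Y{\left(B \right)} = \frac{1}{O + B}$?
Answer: $\frac{232487}{255840} \approx 0.90872$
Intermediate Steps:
$S{\left(u \right)} = - \frac{47}{3}$ ($S{\left(u \right)} = 6 + \frac{1}{3} \left(-65\right) = 6 - \frac{65}{3} = - \frac{47}{3}$)
$Y{\left(B \right)} = \frac{1}{-39 + B}$
$\frac{3229 + Y{\left(-33 \right)}}{S{\left(67 \right)} + 3569} = \frac{3229 + \frac{1}{-39 - 33}}{- \frac{47}{3} + 3569} = \frac{3229 + \frac{1}{-72}}{\frac{10660}{3}} = \left(3229 - \frac{1}{72}\right) \frac{3}{10660} = \frac{232487}{72} \cdot \frac{3}{10660} = \frac{232487}{255840}$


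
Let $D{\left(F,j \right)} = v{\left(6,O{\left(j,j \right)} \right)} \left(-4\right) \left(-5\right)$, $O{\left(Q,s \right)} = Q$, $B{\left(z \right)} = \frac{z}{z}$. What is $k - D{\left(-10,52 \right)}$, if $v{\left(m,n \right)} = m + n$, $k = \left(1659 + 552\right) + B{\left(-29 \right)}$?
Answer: $1052$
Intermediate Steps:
$B{\left(z \right)} = 1$
$k = 2212$ ($k = \left(1659 + 552\right) + 1 = 2211 + 1 = 2212$)
$D{\left(F,j \right)} = 120 + 20 j$ ($D{\left(F,j \right)} = \left(6 + j\right) \left(-4\right) \left(-5\right) = \left(-24 - 4 j\right) \left(-5\right) = 120 + 20 j$)
$k - D{\left(-10,52 \right)} = 2212 - \left(120 + 20 \cdot 52\right) = 2212 - \left(120 + 1040\right) = 2212 - 1160 = 1052$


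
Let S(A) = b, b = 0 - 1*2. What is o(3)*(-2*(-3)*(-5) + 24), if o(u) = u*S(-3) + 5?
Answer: 6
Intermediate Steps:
b = -2 (b = 0 - 2 = -2)
S(A) = -2
o(u) = 5 - 2*u (o(u) = u*(-2) + 5 = -2*u + 5 = 5 - 2*u)
o(3)*(-2*(-3)*(-5) + 24) = (5 - 2*3)*(-2*(-3)*(-5) + 24) = (5 - 6)*(6*(-5) + 24) = -(-30 + 24) = -1*(-6) = 6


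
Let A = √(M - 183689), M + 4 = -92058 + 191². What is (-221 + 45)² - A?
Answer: 30976 - I*√239270 ≈ 30976.0 - 489.15*I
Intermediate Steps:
M = -55581 (M = -4 + (-92058 + 191²) = -4 + (-92058 + 36481) = -4 - 55577 = -55581)
A = I*√239270 (A = √(-55581 - 183689) = √(-239270) = I*√239270 ≈ 489.15*I)
(-221 + 45)² - A = (-221 + 45)² - I*√239270 = (-176)² - I*√239270 = 30976 - I*√239270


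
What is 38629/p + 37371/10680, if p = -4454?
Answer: -41017881/7928120 ≈ -5.1737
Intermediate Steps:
38629/p + 37371/10680 = 38629/(-4454) + 37371/10680 = 38629*(-1/4454) + 37371*(1/10680) = -38629/4454 + 12457/3560 = -41017881/7928120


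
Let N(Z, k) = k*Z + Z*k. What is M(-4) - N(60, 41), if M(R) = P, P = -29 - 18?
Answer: -4967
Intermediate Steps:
P = -47
M(R) = -47
N(Z, k) = 2*Z*k (N(Z, k) = Z*k + Z*k = 2*Z*k)
M(-4) - N(60, 41) = -47 - 2*60*41 = -47 - 1*4920 = -47 - 4920 = -4967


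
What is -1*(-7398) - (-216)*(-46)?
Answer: -2538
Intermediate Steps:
-1*(-7398) - (-216)*(-46) = 7398 - 1*9936 = 7398 - 9936 = -2538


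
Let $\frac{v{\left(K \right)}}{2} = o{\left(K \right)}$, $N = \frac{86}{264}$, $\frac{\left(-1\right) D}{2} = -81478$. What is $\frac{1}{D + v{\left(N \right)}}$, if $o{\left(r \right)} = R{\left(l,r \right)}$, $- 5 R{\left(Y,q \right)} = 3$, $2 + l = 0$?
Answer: $\frac{5}{814774} \approx 6.1367 \cdot 10^{-6}$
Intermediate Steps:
$l = -2$ ($l = -2 + 0 = -2$)
$D = 162956$ ($D = \left(-2\right) \left(-81478\right) = 162956$)
$N = \frac{43}{132}$ ($N = 86 \cdot \frac{1}{264} = \frac{43}{132} \approx 0.32576$)
$R{\left(Y,q \right)} = - \frac{3}{5}$ ($R{\left(Y,q \right)} = \left(- \frac{1}{5}\right) 3 = - \frac{3}{5}$)
$o{\left(r \right)} = - \frac{3}{5}$
$v{\left(K \right)} = - \frac{6}{5}$ ($v{\left(K \right)} = 2 \left(- \frac{3}{5}\right) = - \frac{6}{5}$)
$\frac{1}{D + v{\left(N \right)}} = \frac{1}{162956 - \frac{6}{5}} = \frac{1}{\frac{814774}{5}} = \frac{5}{814774}$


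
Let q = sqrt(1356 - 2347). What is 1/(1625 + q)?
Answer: 1625/2641616 - I*sqrt(991)/2641616 ≈ 0.00061515 - 1.1917e-5*I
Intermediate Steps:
q = I*sqrt(991) (q = sqrt(-991) = I*sqrt(991) ≈ 31.48*I)
1/(1625 + q) = 1/(1625 + I*sqrt(991))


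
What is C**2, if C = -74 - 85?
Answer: 25281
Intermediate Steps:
C = -159
C**2 = (-159)**2 = 25281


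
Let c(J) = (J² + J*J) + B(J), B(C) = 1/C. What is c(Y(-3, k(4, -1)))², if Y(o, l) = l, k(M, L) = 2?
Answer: 289/4 ≈ 72.250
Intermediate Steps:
c(J) = 1/J + 2*J² (c(J) = (J² + J*J) + 1/J = (J² + J²) + 1/J = 2*J² + 1/J = 1/J + 2*J²)
c(Y(-3, k(4, -1)))² = ((1 + 2*2³)/2)² = ((1 + 2*8)/2)² = ((1 + 16)/2)² = ((½)*17)² = (17/2)² = 289/4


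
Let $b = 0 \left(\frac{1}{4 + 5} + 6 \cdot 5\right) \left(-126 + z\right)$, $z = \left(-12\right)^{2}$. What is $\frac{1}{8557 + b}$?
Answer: $\frac{1}{8557} \approx 0.00011686$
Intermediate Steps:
$z = 144$
$b = 0$ ($b = 0 \left(\frac{1}{4 + 5} + 6 \cdot 5\right) \left(-126 + 144\right) = 0 \left(\frac{1}{9} + 30\right) 18 = 0 \cdot \frac{271}{9} \cdot 18 = 0 \cdot 18 = 0$)
$\frac{1}{8557 + b} = \frac{1}{8557 + 0} = \frac{1}{8557}$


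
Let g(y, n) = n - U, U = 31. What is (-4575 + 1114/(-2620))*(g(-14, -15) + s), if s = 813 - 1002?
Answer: 281708929/262 ≈ 1.0752e+6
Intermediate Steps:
g(y, n) = -31 + n (g(y, n) = n - 1*31 = n - 31 = -31 + n)
s = -189
(-4575 + 1114/(-2620))*(g(-14, -15) + s) = (-4575 + 1114/(-2620))*((-31 - 15) - 189) = (-4575 + 1114*(-1/2620))*(-46 - 189) = (-4575 - 557/1310)*(-235) = -5993807/1310*(-235) = 281708929/262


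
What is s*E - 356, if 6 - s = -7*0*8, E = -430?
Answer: -2936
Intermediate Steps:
s = 6 (s = 6 - (-7*0)*8 = 6 - 0*8 = 6 - 1*0 = 6 + 0 = 6)
s*E - 356 = 6*(-430) - 356 = -2580 - 356 = -2936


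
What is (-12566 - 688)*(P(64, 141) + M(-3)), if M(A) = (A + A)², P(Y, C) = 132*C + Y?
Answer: -248008848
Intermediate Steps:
P(Y, C) = Y + 132*C
M(A) = 4*A² (M(A) = (2*A)² = 4*A²)
(-12566 - 688)*(P(64, 141) + M(-3)) = (-12566 - 688)*((64 + 132*141) + 4*(-3)²) = -13254*((64 + 18612) + 4*9) = -13254*(18676 + 36) = -13254*18712 = -248008848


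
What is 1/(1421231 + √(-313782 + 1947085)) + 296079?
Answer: 85435537815490259/288556560294 - √1633303/2019895922058 ≈ 2.9608e+5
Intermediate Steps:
1/(1421231 + √(-313782 + 1947085)) + 296079 = 1/(1421231 + √1633303) + 296079 = 296079 + 1/(1421231 + √1633303)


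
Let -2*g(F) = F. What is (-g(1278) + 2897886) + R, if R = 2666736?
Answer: 5565261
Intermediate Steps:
g(F) = -F/2
(-g(1278) + 2897886) + R = (-(-1)*1278/2 + 2897886) + 2666736 = (-1*(-639) + 2897886) + 2666736 = (639 + 2897886) + 2666736 = 2898525 + 2666736 = 5565261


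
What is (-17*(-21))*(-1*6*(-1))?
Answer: 2142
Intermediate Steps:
(-17*(-21))*(-1*6*(-1)) = 357*(-6*(-1)) = 357*6 = 2142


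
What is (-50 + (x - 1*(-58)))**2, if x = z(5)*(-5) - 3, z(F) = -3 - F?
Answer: 2025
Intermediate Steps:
x = 37 (x = (-3 - 1*5)*(-5) - 3 = (-3 - 5)*(-5) - 3 = -8*(-5) - 3 = 40 - 3 = 37)
(-50 + (x - 1*(-58)))**2 = (-50 + (37 - 1*(-58)))**2 = (-50 + (37 + 58))**2 = (-50 + 95)**2 = 45**2 = 2025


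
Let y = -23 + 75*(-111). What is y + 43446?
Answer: 35098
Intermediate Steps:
y = -8348 (y = -23 - 8325 = -8348)
y + 43446 = -8348 + 43446 = 35098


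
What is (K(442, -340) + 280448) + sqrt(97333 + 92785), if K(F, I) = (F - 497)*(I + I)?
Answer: 317848 + sqrt(190118) ≈ 3.1828e+5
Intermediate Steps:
K(F, I) = 2*I*(-497 + F) (K(F, I) = (-497 + F)*(2*I) = 2*I*(-497 + F))
(K(442, -340) + 280448) + sqrt(97333 + 92785) = (2*(-340)*(-497 + 442) + 280448) + sqrt(97333 + 92785) = (2*(-340)*(-55) + 280448) + sqrt(190118) = (37400 + 280448) + sqrt(190118) = 317848 + sqrt(190118)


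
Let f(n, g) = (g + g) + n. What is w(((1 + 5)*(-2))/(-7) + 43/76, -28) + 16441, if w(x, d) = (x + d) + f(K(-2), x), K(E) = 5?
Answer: 8738015/532 ≈ 16425.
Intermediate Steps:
f(n, g) = n + 2*g (f(n, g) = 2*g + n = n + 2*g)
w(x, d) = 5 + d + 3*x (w(x, d) = (x + d) + (5 + 2*x) = (d + x) + (5 + 2*x) = 5 + d + 3*x)
w(((1 + 5)*(-2))/(-7) + 43/76, -28) + 16441 = (5 - 28 + 3*(((1 + 5)*(-2))/(-7) + 43/76)) + 16441 = (5 - 28 + 3*((6*(-2))*(-⅐) + 43*(1/76))) + 16441 = (5 - 28 + 3*(-12*(-⅐) + 43/76)) + 16441 = (5 - 28 + 3*(12/7 + 43/76)) + 16441 = (5 - 28 + 3*(1213/532)) + 16441 = (5 - 28 + 3639/532) + 16441 = -8597/532 + 16441 = 8738015/532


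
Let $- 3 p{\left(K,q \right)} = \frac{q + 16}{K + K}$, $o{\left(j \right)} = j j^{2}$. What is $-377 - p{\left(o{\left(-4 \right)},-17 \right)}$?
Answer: $- \frac{144767}{384} \approx -377.0$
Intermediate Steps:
$o{\left(j \right)} = j^{3}$
$p{\left(K,q \right)} = - \frac{16 + q}{6 K}$ ($p{\left(K,q \right)} = - \frac{\left(q + 16\right) \frac{1}{K + K}}{3} = - \frac{\left(16 + q\right) \frac{1}{2 K}}{3} = - \frac{\frac{1}{2} \frac{1}{K} \left(16 + q\right)}{3} = - \frac{16 + q}{6 K}$)
$-377 - p{\left(o{\left(-4 \right)},-17 \right)} = -377 - \frac{-16 - -17}{6 \left(-4\right)^{3}} = -377 - \frac{-16 + 17}{6 \left(-64\right)} = -377 - \frac{1}{6} \left(- \frac{1}{64}\right) 1 = -377 - - \frac{1}{384} = -377 + \frac{1}{384} = - \frac{144767}{384}$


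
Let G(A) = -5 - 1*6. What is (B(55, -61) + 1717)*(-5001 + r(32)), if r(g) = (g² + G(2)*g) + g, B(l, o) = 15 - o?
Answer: -7704521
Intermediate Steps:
G(A) = -11 (G(A) = -5 - 6 = -11)
r(g) = g² - 10*g (r(g) = (g² - 11*g) + g = g² - 10*g)
(B(55, -61) + 1717)*(-5001 + r(32)) = ((15 - 1*(-61)) + 1717)*(-5001 + 32*(-10 + 32)) = ((15 + 61) + 1717)*(-5001 + 32*22) = (76 + 1717)*(-5001 + 704) = 1793*(-4297) = -7704521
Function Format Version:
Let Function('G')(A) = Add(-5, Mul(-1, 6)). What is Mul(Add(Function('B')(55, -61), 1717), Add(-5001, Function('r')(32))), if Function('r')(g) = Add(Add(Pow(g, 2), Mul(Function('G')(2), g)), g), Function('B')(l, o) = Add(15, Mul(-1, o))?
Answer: -7704521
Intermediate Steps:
Function('G')(A) = -11 (Function('G')(A) = Add(-5, -6) = -11)
Function('r')(g) = Add(Pow(g, 2), Mul(-10, g)) (Function('r')(g) = Add(Add(Pow(g, 2), Mul(-11, g)), g) = Add(Pow(g, 2), Mul(-10, g)))
Mul(Add(Function('B')(55, -61), 1717), Add(-5001, Function('r')(32))) = Mul(Add(Add(15, Mul(-1, -61)), 1717), Add(-5001, Mul(32, Add(-10, 32)))) = Mul(Add(Add(15, 61), 1717), Add(-5001, Mul(32, 22))) = Mul(Add(76, 1717), Add(-5001, 704)) = Mul(1793, -4297) = -7704521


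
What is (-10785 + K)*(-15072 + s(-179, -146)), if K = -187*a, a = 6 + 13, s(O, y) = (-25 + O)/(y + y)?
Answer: 15774739290/73 ≈ 2.1609e+8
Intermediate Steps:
s(O, y) = (-25 + O)/(2*y) (s(O, y) = (-25 + O)/((2*y)) = (-25 + O)*(1/(2*y)) = (-25 + O)/(2*y))
a = 19
K = -3553 (K = -187*19 = -3553)
(-10785 + K)*(-15072 + s(-179, -146)) = (-10785 - 3553)*(-15072 + (½)*(-25 - 179)/(-146)) = -14338*(-15072 + (½)*(-1/146)*(-204)) = -14338*(-15072 + 51/73) = -14338*(-1100205/73) = 15774739290/73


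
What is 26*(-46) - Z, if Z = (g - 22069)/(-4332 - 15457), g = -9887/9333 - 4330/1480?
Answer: -32722227035957/27334229076 ≈ -1197.1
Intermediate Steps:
g = -5504465/1381284 (g = -9887*1/9333 - 4330*1/1480 = -9887/9333 - 433/148 = -5504465/1381284 ≈ -3.9850)
Z = 30489061061/27334229076 (Z = (-5504465/1381284 - 22069)/(-4332 - 15457) = -30489061061/1381284/(-19789) = -30489061061/1381284*(-1/19789) = 30489061061/27334229076 ≈ 1.1154)
26*(-46) - Z = 26*(-46) - 1*30489061061/27334229076 = -1196 - 30489061061/27334229076 = -32722227035957/27334229076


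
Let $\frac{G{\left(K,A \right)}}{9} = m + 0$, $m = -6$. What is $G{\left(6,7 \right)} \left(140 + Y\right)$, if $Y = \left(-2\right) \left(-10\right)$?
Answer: $-8640$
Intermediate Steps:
$G{\left(K,A \right)} = -54$ ($G{\left(K,A \right)} = 9 \left(-6 + 0\right) = 9 \left(-6\right) = -54$)
$Y = 20$
$G{\left(6,7 \right)} \left(140 + Y\right) = - 54 \left(140 + 20\right) = \left(-54\right) 160 = -8640$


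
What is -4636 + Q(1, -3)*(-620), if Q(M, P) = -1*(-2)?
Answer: -5876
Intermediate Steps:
Q(M, P) = 2
-4636 + Q(1, -3)*(-620) = -4636 + 2*(-620) = -4636 - 1240 = -5876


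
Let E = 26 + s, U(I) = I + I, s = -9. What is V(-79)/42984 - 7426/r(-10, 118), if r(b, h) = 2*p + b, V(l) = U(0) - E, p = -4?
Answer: 17733271/42984 ≈ 412.56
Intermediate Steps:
U(I) = 2*I
E = 17 (E = 26 - 9 = 17)
V(l) = -17 (V(l) = 2*0 - 1*17 = 0 - 17 = -17)
r(b, h) = -8 + b (r(b, h) = 2*(-4) + b = -8 + b)
V(-79)/42984 - 7426/r(-10, 118) = -17/42984 - 7426/(-8 - 10) = -17*1/42984 - 7426/(-18) = -17/42984 - 7426*(-1/18) = -17/42984 + 3713/9 = 17733271/42984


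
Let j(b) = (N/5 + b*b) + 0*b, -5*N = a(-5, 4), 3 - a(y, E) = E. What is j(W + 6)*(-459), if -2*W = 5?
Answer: -564111/100 ≈ -5641.1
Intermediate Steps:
a(y, E) = 3 - E
N = 1/5 (N = -(3 - 1*4)/5 = -(3 - 4)/5 = -1/5*(-1) = 1/5 ≈ 0.20000)
W = -5/2 (W = -1/2*5 = -5/2 ≈ -2.5000)
j(b) = 1/25 + b**2 (j(b) = ((1/5)/5 + b*b) + 0*b = ((1/5)*(1/5) + b**2) + 0 = (1/25 + b**2) + 0 = 1/25 + b**2)
j(W + 6)*(-459) = (1/25 + (-5/2 + 6)**2)*(-459) = (1/25 + (7/2)**2)*(-459) = (1/25 + 49/4)*(-459) = (1229/100)*(-459) = -564111/100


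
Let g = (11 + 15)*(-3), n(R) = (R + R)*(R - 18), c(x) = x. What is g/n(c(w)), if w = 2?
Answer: 39/32 ≈ 1.2188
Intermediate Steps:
n(R) = 2*R*(-18 + R) (n(R) = (2*R)*(-18 + R) = 2*R*(-18 + R))
g = -78 (g = 26*(-3) = -78)
g/n(c(w)) = -78*1/(4*(-18 + 2)) = -78/(2*2*(-16)) = -78/(-64) = -78*(-1/64) = 39/32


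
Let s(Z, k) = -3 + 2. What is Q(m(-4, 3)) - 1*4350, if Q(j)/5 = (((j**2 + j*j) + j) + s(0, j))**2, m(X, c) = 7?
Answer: 49730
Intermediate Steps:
s(Z, k) = -1
Q(j) = 5*(-1 + j + 2*j**2)**2 (Q(j) = 5*(((j**2 + j*j) + j) - 1)**2 = 5*(((j**2 + j**2) + j) - 1)**2 = 5*((2*j**2 + j) - 1)**2 = 5*((j + 2*j**2) - 1)**2 = 5*(-1 + j + 2*j**2)**2)
Q(m(-4, 3)) - 1*4350 = 5*(-1 + 7 + 2*7**2)**2 - 1*4350 = 5*(-1 + 7 + 2*49)**2 - 4350 = 5*(-1 + 7 + 98)**2 - 4350 = 5*104**2 - 4350 = 5*10816 - 4350 = 54080 - 4350 = 49730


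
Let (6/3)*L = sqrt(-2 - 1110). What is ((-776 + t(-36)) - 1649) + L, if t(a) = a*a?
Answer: -1129 + I*sqrt(278) ≈ -1129.0 + 16.673*I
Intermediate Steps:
t(a) = a**2
L = I*sqrt(278) (L = sqrt(-2 - 1110)/2 = sqrt(-1112)/2 = (2*I*sqrt(278))/2 = I*sqrt(278) ≈ 16.673*I)
((-776 + t(-36)) - 1649) + L = ((-776 + (-36)**2) - 1649) + I*sqrt(278) = ((-776 + 1296) - 1649) + I*sqrt(278) = (520 - 1649) + I*sqrt(278) = -1129 + I*sqrt(278)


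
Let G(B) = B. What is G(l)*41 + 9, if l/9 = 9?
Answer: 3330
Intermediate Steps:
l = 81 (l = 9*9 = 81)
G(l)*41 + 9 = 81*41 + 9 = 3321 + 9 = 3330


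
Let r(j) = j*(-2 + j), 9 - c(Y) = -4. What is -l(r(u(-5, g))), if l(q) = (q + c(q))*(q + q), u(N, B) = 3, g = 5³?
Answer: -96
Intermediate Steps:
g = 125
c(Y) = 13 (c(Y) = 9 - 1*(-4) = 9 + 4 = 13)
l(q) = 2*q*(13 + q) (l(q) = (q + 13)*(q + q) = (13 + q)*(2*q) = 2*q*(13 + q))
-l(r(u(-5, g))) = -2*3*(-2 + 3)*(13 + 3*(-2 + 3)) = -2*3*1*(13 + 3*1) = -2*3*(13 + 3) = -2*3*16 = -1*96 = -96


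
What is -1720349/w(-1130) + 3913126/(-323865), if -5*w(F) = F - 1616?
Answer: -2796549588421/889333290 ≈ -3144.5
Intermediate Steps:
w(F) = 1616/5 - F/5 (w(F) = -(F - 1616)/5 = -(-1616 + F)/5 = 1616/5 - F/5)
-1720349/w(-1130) + 3913126/(-323865) = -1720349/(1616/5 - 1/5*(-1130)) + 3913126/(-323865) = -1720349/(1616/5 + 226) + 3913126*(-1/323865) = -1720349/2746/5 - 3913126/323865 = -1720349*5/2746 - 3913126/323865 = -8601745/2746 - 3913126/323865 = -2796549588421/889333290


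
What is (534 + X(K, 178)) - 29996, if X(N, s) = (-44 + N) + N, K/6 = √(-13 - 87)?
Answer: -29506 + 120*I ≈ -29506.0 + 120.0*I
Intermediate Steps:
K = 60*I (K = 6*√(-13 - 87) = 6*√(-100) = 6*(10*I) = 60*I ≈ 60.0*I)
X(N, s) = -44 + 2*N
(534 + X(K, 178)) - 29996 = (534 + (-44 + 2*(60*I))) - 29996 = (534 + (-44 + 120*I)) - 29996 = (490 + 120*I) - 29996 = -29506 + 120*I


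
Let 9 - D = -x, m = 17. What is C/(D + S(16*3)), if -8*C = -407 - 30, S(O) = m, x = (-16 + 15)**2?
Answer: 437/216 ≈ 2.0231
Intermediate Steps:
x = 1 (x = (-1)**2 = 1)
S(O) = 17
D = 10 (D = 9 - (-1) = 9 - 1*(-1) = 9 + 1 = 10)
C = 437/8 (C = -(-407 - 30)/8 = -1/8*(-437) = 437/8 ≈ 54.625)
C/(D + S(16*3)) = 437/(8*(10 + 17)) = (437/8)/27 = (437/8)*(1/27) = 437/216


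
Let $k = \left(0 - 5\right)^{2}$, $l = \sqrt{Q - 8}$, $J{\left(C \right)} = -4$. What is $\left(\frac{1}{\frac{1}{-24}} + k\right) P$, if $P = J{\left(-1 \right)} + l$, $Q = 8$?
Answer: $-4$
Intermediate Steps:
$l = 0$ ($l = \sqrt{8 - 8} = \sqrt{0} = 0$)
$k = 25$ ($k = \left(-5\right)^{2} = 25$)
$P = -4$ ($P = -4 + 0 = -4$)
$\left(\frac{1}{\frac{1}{-24}} + k\right) P = \left(\frac{1}{\frac{1}{-24}} + 25\right) \left(-4\right) = \left(\frac{1}{- \frac{1}{24}} + 25\right) \left(-4\right) = \left(-24 + 25\right) \left(-4\right) = 1 \left(-4\right) = -4$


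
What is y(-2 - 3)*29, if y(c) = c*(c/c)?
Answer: -145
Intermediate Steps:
y(c) = c (y(c) = c*1 = c)
y(-2 - 3)*29 = (-2 - 3)*29 = -5*29 = -145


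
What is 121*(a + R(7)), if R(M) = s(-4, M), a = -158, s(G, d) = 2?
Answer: -18876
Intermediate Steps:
R(M) = 2
121*(a + R(7)) = 121*(-158 + 2) = 121*(-156) = -18876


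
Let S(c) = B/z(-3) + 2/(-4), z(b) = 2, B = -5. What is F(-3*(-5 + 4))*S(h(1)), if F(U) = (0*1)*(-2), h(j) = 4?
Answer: 0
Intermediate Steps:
F(U) = 0 (F(U) = 0*(-2) = 0)
S(c) = -3 (S(c) = -5/2 + 2/(-4) = -5*½ + 2*(-¼) = -5/2 - ½ = -3)
F(-3*(-5 + 4))*S(h(1)) = 0*(-3) = 0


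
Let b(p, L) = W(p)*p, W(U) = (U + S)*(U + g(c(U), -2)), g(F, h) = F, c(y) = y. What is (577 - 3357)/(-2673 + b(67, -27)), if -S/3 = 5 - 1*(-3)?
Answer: -2780/383381 ≈ -0.0072513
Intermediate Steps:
S = -24 (S = -3*(5 - 1*(-3)) = -3*(5 + 3) = -3*8 = -24)
W(U) = 2*U*(-24 + U) (W(U) = (U - 24)*(U + U) = (-24 + U)*(2*U) = 2*U*(-24 + U))
b(p, L) = 2*p**2*(-24 + p) (b(p, L) = (2*p*(-24 + p))*p = 2*p**2*(-24 + p))
(577 - 3357)/(-2673 + b(67, -27)) = (577 - 3357)/(-2673 + 2*67**2*(-24 + 67)) = -2780/(-2673 + 2*4489*43) = -2780/(-2673 + 386054) = -2780/383381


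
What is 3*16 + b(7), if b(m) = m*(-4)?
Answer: 20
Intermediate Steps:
b(m) = -4*m
3*16 + b(7) = 3*16 - 4*7 = 48 - 28 = 20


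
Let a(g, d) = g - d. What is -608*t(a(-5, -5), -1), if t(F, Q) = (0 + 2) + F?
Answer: -1216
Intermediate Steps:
t(F, Q) = 2 + F
-608*t(a(-5, -5), -1) = -608*(2 + (-5 - 1*(-5))) = -608*(2 + (-5 + 5)) = -608*(2 + 0) = -608*2 = -1216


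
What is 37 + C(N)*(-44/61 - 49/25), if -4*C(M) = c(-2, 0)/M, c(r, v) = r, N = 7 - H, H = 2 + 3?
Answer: 221611/6100 ≈ 36.330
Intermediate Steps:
H = 5
N = 2 (N = 7 - 1*5 = 7 - 5 = 2)
C(M) = 1/(2*M) (C(M) = -(-1)/(2*M) = 1/(2*M))
37 + C(N)*(-44/61 - 49/25) = 37 + ((½)/2)*(-44/61 - 49/25) = 37 + ((½)*(½))*(-44*1/61 - 49*1/25) = 37 + (-44/61 - 49/25)/4 = 37 + (¼)*(-4089/1525) = 37 - 4089/6100 = 221611/6100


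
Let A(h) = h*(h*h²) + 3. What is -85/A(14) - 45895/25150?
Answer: -353075551/193247570 ≈ -1.8271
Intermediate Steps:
A(h) = 3 + h⁴ (A(h) = h*h³ + 3 = h⁴ + 3 = 3 + h⁴)
-85/A(14) - 45895/25150 = -85/(3 + 14⁴) - 45895/25150 = -85/(3 + 38416) - 45895*1/25150 = -85/38419 - 9179/5030 = -353075551/193247570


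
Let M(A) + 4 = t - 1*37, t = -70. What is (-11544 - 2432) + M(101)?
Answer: -14087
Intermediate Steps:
M(A) = -111 (M(A) = -4 + (-70 - 1*37) = -4 + (-70 - 37) = -4 - 107 = -111)
(-11544 - 2432) + M(101) = (-11544 - 2432) - 111 = -13976 - 111 = -14087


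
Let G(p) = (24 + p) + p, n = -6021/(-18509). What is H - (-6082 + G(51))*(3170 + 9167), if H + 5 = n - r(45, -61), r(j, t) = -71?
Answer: 6098776781/83 ≈ 7.3479e+7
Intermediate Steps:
n = 27/83 (n = -6021*(-1/18509) = 27/83 ≈ 0.32530)
G(p) = 24 + 2*p
H = 5505/83 (H = -5 + (27/83 - 1*(-71)) = -5 + (27/83 + 71) = -5 + 5920/83 = 5505/83 ≈ 66.325)
H - (-6082 + G(51))*(3170 + 9167) = 5505/83 - (-6082 + (24 + 2*51))*(3170 + 9167) = 5505/83 - (-6082 + (24 + 102))*12337 = 5505/83 - (-6082 + 126)*12337 = 5505/83 - (-5956)*12337 = 5505/83 - 1*(-73479172) = 5505/83 + 73479172 = 6098776781/83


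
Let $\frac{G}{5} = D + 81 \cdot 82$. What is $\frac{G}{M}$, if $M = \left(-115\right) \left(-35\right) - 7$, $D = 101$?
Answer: $\frac{33715}{4018} \approx 8.391$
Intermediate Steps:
$G = 33715$ ($G = 5 \left(101 + 81 \cdot 82\right) = 5 \left(101 + 6642\right) = 5 \cdot 6743 = 33715$)
$M = 4018$ ($M = 4025 - 7 = 4018$)
$\frac{G}{M} = \frac{33715}{4018}$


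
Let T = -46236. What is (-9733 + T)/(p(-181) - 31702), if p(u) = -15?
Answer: 55969/31717 ≈ 1.7646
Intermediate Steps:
(-9733 + T)/(p(-181) - 31702) = (-9733 - 46236)/(-15 - 31702) = -55969/(-31717) = -55969*(-1/31717) = 55969/31717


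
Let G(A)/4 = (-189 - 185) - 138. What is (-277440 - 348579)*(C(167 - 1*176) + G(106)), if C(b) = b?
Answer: 1287721083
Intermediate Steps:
G(A) = -2048 (G(A) = 4*((-189 - 185) - 138) = 4*(-374 - 138) = 4*(-512) = -2048)
(-277440 - 348579)*(C(167 - 1*176) + G(106)) = (-277440 - 348579)*((167 - 1*176) - 2048) = -626019*((167 - 176) - 2048) = -626019*(-9 - 2048) = -626019*(-2057) = 1287721083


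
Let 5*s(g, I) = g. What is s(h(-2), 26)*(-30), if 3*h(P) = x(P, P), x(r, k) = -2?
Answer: 4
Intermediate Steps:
h(P) = -⅔ (h(P) = (⅓)*(-2) = -⅔)
s(g, I) = g/5
s(h(-2), 26)*(-30) = ((⅕)*(-⅔))*(-30) = -2/15*(-30) = 4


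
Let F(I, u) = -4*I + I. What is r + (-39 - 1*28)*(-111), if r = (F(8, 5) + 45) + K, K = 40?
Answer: 7498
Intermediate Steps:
F(I, u) = -3*I
r = 61 (r = (-3*8 + 45) + 40 = (-24 + 45) + 40 = 21 + 40 = 61)
r + (-39 - 1*28)*(-111) = 61 + (-39 - 1*28)*(-111) = 61 + (-39 - 28)*(-111) = 61 - 67*(-111) = 61 + 7437 = 7498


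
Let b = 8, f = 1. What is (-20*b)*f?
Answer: -160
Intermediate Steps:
(-20*b)*f = -20*8*1 = -160*1 = -160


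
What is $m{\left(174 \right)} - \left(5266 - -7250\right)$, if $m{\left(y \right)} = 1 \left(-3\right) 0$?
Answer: $-12516$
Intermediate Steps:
$m{\left(y \right)} = 0$ ($m{\left(y \right)} = \left(-3\right) 0 = 0$)
$m{\left(174 \right)} - \left(5266 - -7250\right) = 0 - \left(5266 - -7250\right) = 0 - \left(5266 + 7250\right) = 0 - 12516 = -12516$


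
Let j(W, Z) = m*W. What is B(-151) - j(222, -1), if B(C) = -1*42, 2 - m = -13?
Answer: -3372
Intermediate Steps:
m = 15 (m = 2 - 1*(-13) = 2 + 13 = 15)
j(W, Z) = 15*W
B(C) = -42
B(-151) - j(222, -1) = -42 - 15*222 = -42 - 1*3330 = -42 - 3330 = -3372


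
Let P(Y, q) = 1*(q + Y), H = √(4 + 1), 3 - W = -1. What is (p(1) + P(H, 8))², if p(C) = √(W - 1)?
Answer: (8 + √3 + √5)² ≈ 143.24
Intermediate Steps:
W = 4 (W = 3 - 1*(-1) = 3 + 1 = 4)
H = √5 ≈ 2.2361
P(Y, q) = Y + q (P(Y, q) = 1*(Y + q) = Y + q)
p(C) = √3 (p(C) = √(4 - 1) = √3)
(p(1) + P(H, 8))² = (√3 + (√5 + 8))² = (√3 + (8 + √5))² = (8 + √3 + √5)²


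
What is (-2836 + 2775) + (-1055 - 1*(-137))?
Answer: -979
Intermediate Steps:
(-2836 + 2775) + (-1055 - 1*(-137)) = -61 + (-1055 + 137) = -61 - 918 = -979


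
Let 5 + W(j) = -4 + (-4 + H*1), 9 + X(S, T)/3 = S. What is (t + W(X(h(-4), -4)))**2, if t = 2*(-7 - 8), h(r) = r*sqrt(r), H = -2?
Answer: 2025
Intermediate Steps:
h(r) = r**(3/2)
X(S, T) = -27 + 3*S
W(j) = -15 (W(j) = -5 + (-4 + (-4 - 2*1)) = -5 + (-4 + (-4 - 2)) = -5 + (-4 - 6) = -5 - 10 = -15)
t = -30 (t = 2*(-15) = -30)
(t + W(X(h(-4), -4)))**2 = (-30 - 15)**2 = (-45)**2 = 2025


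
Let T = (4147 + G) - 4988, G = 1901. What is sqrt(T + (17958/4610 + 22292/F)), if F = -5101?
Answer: sqrt(146475114685238795)/11757805 ≈ 32.550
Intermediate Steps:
T = 1060 (T = (4147 + 1901) - 4988 = 6048 - 4988 = 1060)
sqrt(T + (17958/4610 + 22292/F)) = sqrt(1060 + (17958/4610 + 22292/(-5101))) = sqrt(1060 + (17958*(1/4610) + 22292*(-1/5101))) = sqrt(1060 + (8979/2305 - 22292/5101)) = sqrt(1060 - 5581181/11757805) = sqrt(12457692119/11757805) = sqrt(146475114685238795)/11757805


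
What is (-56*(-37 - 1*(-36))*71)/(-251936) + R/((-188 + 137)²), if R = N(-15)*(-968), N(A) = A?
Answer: 151990381/27303564 ≈ 5.5667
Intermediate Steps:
R = 14520 (R = -15*(-968) = 14520)
(-56*(-37 - 1*(-36))*71)/(-251936) + R/((-188 + 137)²) = (-56*(-37 - 1*(-36))*71)/(-251936) + 14520/((-188 + 137)²) = (-56*(-37 + 36)*71)*(-1/251936) + 14520/((-51)²) = (-56*(-1)*71)*(-1/251936) + 14520/2601 = (56*71)*(-1/251936) + 14520*(1/2601) = 3976*(-1/251936) + 4840/867 = -497/31492 + 4840/867 = 151990381/27303564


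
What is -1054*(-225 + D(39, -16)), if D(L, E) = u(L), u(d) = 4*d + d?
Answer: 31620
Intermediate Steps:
u(d) = 5*d
D(L, E) = 5*L
-1054*(-225 + D(39, -16)) = -1054*(-225 + 5*39) = -1054*(-225 + 195) = -1054*(-30) = 31620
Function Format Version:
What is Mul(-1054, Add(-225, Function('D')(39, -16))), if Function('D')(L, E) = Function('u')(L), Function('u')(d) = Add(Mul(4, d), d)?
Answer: 31620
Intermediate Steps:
Function('u')(d) = Mul(5, d)
Function('D')(L, E) = Mul(5, L)
Mul(-1054, Add(-225, Function('D')(39, -16))) = Mul(-1054, Add(-225, Mul(5, 39))) = Mul(-1054, Add(-225, 195)) = Mul(-1054, -30) = 31620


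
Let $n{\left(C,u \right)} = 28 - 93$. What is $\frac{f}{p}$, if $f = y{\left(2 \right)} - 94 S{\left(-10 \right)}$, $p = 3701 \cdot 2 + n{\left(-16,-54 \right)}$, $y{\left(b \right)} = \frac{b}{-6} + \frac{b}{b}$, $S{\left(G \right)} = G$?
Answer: $\frac{2822}{22011} \approx 0.12821$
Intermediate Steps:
$n{\left(C,u \right)} = -65$
$y{\left(b \right)} = 1 - \frac{b}{6}$ ($y{\left(b \right)} = b \left(- \frac{1}{6}\right) + 1 = - \frac{b}{6} + 1 = 1 - \frac{b}{6}$)
$p = 7337$ ($p = 3701 \cdot 2 - 65 = 7402 - 65 = 7337$)
$f = \frac{2822}{3}$ ($f = \left(1 - \frac{1}{3}\right) - -940 = \left(1 - \frac{1}{3}\right) + 940 = \frac{2}{3} + 940 = \frac{2822}{3} \approx 940.67$)
$\frac{f}{p} = \frac{2822}{3 \cdot 7337} = \frac{2822}{3} \cdot \frac{1}{7337} = \frac{2822}{22011}$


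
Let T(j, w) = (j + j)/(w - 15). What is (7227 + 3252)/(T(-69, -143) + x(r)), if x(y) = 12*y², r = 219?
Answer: 275947/15155699 ≈ 0.018207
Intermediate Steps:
T(j, w) = 2*j/(-15 + w) (T(j, w) = (2*j)/(-15 + w) = 2*j/(-15 + w))
(7227 + 3252)/(T(-69, -143) + x(r)) = (7227 + 3252)/(2*(-69)/(-15 - 143) + 12*219²) = 10479/(2*(-69)/(-158) + 12*47961) = 10479/(2*(-69)*(-1/158) + 575532) = 10479/(69/79 + 575532) = 10479/(45467097/79) = 10479*(79/45467097) = 275947/15155699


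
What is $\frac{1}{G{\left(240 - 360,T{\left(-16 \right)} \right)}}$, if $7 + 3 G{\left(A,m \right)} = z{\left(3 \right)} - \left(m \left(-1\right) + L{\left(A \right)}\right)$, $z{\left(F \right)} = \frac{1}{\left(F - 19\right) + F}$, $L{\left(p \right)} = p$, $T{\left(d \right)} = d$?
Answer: $\frac{13}{420} \approx 0.030952$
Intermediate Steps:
$z{\left(F \right)} = \frac{1}{-19 + 2 F}$ ($z{\left(F \right)} = \frac{1}{\left(-19 + F\right) + F} = \frac{1}{-19 + 2 F}$)
$G{\left(A,m \right)} = - \frac{92}{39} - \frac{A}{3} + \frac{m}{3}$ ($G{\left(A,m \right)} = - \frac{7}{3} + \frac{\frac{1}{-19 + 2 \cdot 3} - \left(m \left(-1\right) + A\right)}{3} = - \frac{7}{3} + \frac{\frac{1}{-19 + 6} - \left(- m + A\right)}{3} = - \frac{7}{3} + \frac{\frac{1}{-13} - \left(A - m\right)}{3} = - \frac{7}{3} + \frac{- \frac{1}{13} - \left(A - m\right)}{3} = - \frac{7}{3} + \frac{- \frac{1}{13} + m - A}{3} = - \frac{7}{3} - \left(\frac{1}{39} - \frac{m}{3} + \frac{A}{3}\right) = - \frac{92}{39} - \frac{A}{3} + \frac{m}{3}$)
$\frac{1}{G{\left(240 - 360,T{\left(-16 \right)} \right)}} = \frac{1}{- \frac{92}{39} - \frac{240 - 360}{3} + \frac{1}{3} \left(-16\right)} = \frac{1}{- \frac{92}{39} - \frac{240 - 360}{3} - \frac{16}{3}} = \frac{1}{- \frac{92}{39} - -40 - \frac{16}{3}} = \frac{1}{- \frac{92}{39} + 40 - \frac{16}{3}} = \frac{1}{\frac{420}{13}} = \frac{13}{420}$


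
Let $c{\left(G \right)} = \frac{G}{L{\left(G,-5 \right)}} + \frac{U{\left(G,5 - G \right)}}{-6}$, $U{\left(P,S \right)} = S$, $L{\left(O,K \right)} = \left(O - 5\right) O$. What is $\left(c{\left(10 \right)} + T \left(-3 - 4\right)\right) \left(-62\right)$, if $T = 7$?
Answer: $\frac{44609}{15} \approx 2973.9$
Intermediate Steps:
$L{\left(O,K \right)} = O \left(-5 + O\right)$ ($L{\left(O,K \right)} = \left(-5 + O\right) O = O \left(-5 + O\right)$)
$c{\left(G \right)} = - \frac{5}{6} + \frac{1}{-5 + G} + \frac{G}{6}$ ($c{\left(G \right)} = \frac{G}{G \left(-5 + G\right)} + \frac{5 - G}{-6} = G \frac{1}{G \left(-5 + G\right)} + \left(5 - G\right) \left(- \frac{1}{6}\right) = \frac{1}{-5 + G} + \left(- \frac{5}{6} + \frac{G}{6}\right) = - \frac{5}{6} + \frac{1}{-5 + G} + \frac{G}{6}$)
$\left(c{\left(10 \right)} + T \left(-3 - 4\right)\right) \left(-62\right) = \left(\frac{6 + \left(-5 + 10\right)^{2}}{6 \left(-5 + 10\right)} + 7 \left(-3 - 4\right)\right) \left(-62\right) = \left(\frac{6 + 5^{2}}{6 \cdot 5} + 7 \left(-7\right)\right) \left(-62\right) = \left(\frac{1}{6} \cdot \frac{1}{5} \left(6 + 25\right) - 49\right) \left(-62\right) = \left(\frac{1}{6} \cdot \frac{1}{5} \cdot 31 - 49\right) \left(-62\right) = \left(\frac{31}{30} - 49\right) \left(-62\right) = \left(- \frac{1439}{30}\right) \left(-62\right) = \frac{44609}{15}$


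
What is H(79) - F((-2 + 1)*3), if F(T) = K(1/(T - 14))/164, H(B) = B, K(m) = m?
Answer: 220253/2788 ≈ 79.000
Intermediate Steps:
F(T) = 1/(164*(-14 + T)) (F(T) = 1/((T - 14)*164) = (1/164)/(-14 + T) = 1/(164*(-14 + T)))
H(79) - F((-2 + 1)*3) = 79 - 1/(164*(-14 + (-2 + 1)*3)) = 79 - 1/(164*(-14 - 1*3)) = 79 - 1/(164*(-14 - 3)) = 79 - 1/(164*(-17)) = 79 - (-1)/(164*17) = 79 - 1*(-1/2788) = 79 + 1/2788 = 220253/2788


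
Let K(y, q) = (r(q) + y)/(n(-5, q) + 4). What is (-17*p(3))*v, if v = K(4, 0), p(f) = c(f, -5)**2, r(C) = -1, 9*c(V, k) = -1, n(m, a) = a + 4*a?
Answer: -17/108 ≈ -0.15741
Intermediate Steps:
n(m, a) = 5*a
c(V, k) = -1/9 (c(V, k) = (1/9)*(-1) = -1/9)
p(f) = 1/81 (p(f) = (-1/9)**2 = 1/81)
K(y, q) = (-1 + y)/(4 + 5*q) (K(y, q) = (-1 + y)/(5*q + 4) = (-1 + y)/(4 + 5*q))
v = 3/4 (v = (-1 + 4)/(4 + 5*0) = 3/(4 + 0) = 3/4 ≈ 0.75000)
(-17*p(3))*v = -17*1/81*(3/4) = -17/81*3/4 = -17/108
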